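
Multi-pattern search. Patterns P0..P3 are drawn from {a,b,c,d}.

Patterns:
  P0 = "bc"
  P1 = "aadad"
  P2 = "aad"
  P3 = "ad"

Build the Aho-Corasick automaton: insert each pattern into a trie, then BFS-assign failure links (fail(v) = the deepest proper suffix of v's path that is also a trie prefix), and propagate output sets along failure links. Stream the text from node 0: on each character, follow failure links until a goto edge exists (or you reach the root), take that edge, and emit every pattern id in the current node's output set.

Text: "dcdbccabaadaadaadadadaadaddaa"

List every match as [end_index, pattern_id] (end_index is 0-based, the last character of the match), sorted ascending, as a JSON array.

Build:
Trie nodes:
  0='ε' goto a→3 b→1
  1='b' goto c→2
  2='bc' goto ·  [P0 ends]
  3='a' goto a→4 d→8
  4='aa' goto d→5
  5='aad' goto a→6  [P2 ends]
  6='aada' goto d→7
  7='aadad' goto ·  [P1 ends]
  8='ad' goto ·  [P3 ends]

Failure links (BFS by depth):
  fail(1) 'b': from fail(0)=0 chase 'b': 0 ⇒ 0;  out=∅∪out(0)=∅
  fail(3) 'a': from fail(0)=0 chase 'a': 0 ⇒ 0;  out=∅∪out(0)=∅
  fail(2) 'bc': from fail(1)=0 chase 'c': 0 ⇒ 0;  out={0}∪out(0)={0}
  fail(4) 'aa': from fail(3)=0 chase 'a': 0 ⇒ 3;  out=∅∪out(3)=∅
  fail(8) 'ad': from fail(3)=0 chase 'd': 0 ⇒ 0;  out={3}∪out(0)={3}
  fail(5) 'aad': from fail(4)=3 chase 'd': 3 ⇒ 8;  out={2}∪out(8)={2,3}
  fail(6) 'aada': from fail(5)=8 chase 'a': 8→0 ⇒ 3;  out=∅∪out(3)=∅
  fail(7) 'aadad': from fail(6)=3 chase 'd': 3 ⇒ 8;  out={1}∪out(8)={1,3}

Run:
i=0 'd': node 0→0
i=1 'c': node 0→0
i=2 'd': node 0→0
i=3 'b': node 0→1
i=4 'c': node 1→2  ** P0@[3:4]
i=5 'c': node 2→0 ·f
i=6 'a': node 0→3
i=7 'b': node 3→1 ·f
i=8 'a': node 1→3 ·f
i=9 'a': node 3→4
i=10 'd': node 4→5  ** P2@[8:10],P3@[9:10]
i=11 'a': node 5→6
i=12 'a': node 6→4 ·f
i=13 'd': node 4→5  ** P2@[11:13],P3@[12:13]
i=14 'a': node 5→6
i=15 'a': node 6→4 ·f
i=16 'd': node 4→5  ** P2@[14:16],P3@[15:16]
i=17 'a': node 5→6
i=18 'd': node 6→7  ** P1@[14:18],P3@[17:18]
i=19 'a': node 7→3 ·f
i=20 'd': node 3→8  ** P3@[19:20]
i=21 'a': node 8→3 ·f
i=22 'a': node 3→4
i=23 'd': node 4→5  ** P2@[21:23],P3@[22:23]
i=24 'a': node 5→6
i=25 'd': node 6→7  ** P1@[21:25],P3@[24:25]
i=26 'd': node 7→0 ·f
i=27 'a': node 0→3
i=28 'a': node 3→4

Result: [[4,0],[10,2],[10,3],[13,2],[13,3],[16,2],[16,3],[18,1],[18,3],[20,3],[23,2],[23,3],[25,1],[25,3]]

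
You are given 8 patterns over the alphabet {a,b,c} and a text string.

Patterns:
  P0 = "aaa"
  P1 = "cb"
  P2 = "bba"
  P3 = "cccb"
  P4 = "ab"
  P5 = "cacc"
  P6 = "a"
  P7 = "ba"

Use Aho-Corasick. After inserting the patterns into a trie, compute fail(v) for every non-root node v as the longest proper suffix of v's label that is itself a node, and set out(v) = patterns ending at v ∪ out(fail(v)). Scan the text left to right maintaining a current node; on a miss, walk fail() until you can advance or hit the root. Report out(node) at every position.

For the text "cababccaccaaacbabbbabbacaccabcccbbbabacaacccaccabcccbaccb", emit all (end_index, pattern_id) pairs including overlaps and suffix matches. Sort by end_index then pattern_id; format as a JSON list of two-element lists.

Build:
Trie nodes:
  0='ε' goto a→1 b→6 c→4
  1='a' goto a→2 b→12  [P6 ends]
  2='aa' goto a→3
  3='aaa' goto ·  [P0 ends]
  4='c' goto a→13 b→5 c→9
  5='cb' goto ·  [P1 ends]
  6='b' goto a→16 b→7
  7='bb' goto a→8
  8='bba' goto ·  [P2 ends]
  9='cc' goto c→10
  10='ccc' goto b→11
  11='cccb' goto ·  [P3 ends]
  12='ab' goto ·  [P4 ends]
  13='ca' goto c→14
  14='cac' goto c→15
  15='cacc' goto ·  [P5 ends]
  16='ba' goto ·  [P7 ends]

BFS fail/out derivation:
  n1('a'): parent n0 fail=0; on 'a' 0 → fail=0;  out {6}∪∅={6}
  n4('c'): parent n0 fail=0; on 'c' 0 → fail=0;  out ∅∪∅=∅
  n6('b'): parent n0 fail=0; on 'b' 0 → fail=0;  out ∅∪∅=∅
  n2('aa'): parent n1 fail=0; on 'a' 0 → fail=1;  out ∅∪{6}={6}
  n5('cb'): parent n4 fail=0; on 'b' 0 → fail=6;  out {1}∪∅={1}
  n7('bb'): parent n6 fail=0; on 'b' 0 → fail=6;  out ∅∪∅=∅
  n9('cc'): parent n4 fail=0; on 'c' 0 → fail=4;  out ∅∪∅=∅
  n12('ab'): parent n1 fail=0; on 'b' 0 → fail=6;  out {4}∪∅={4}
  n13('ca'): parent n4 fail=0; on 'a' 0 → fail=1;  out ∅∪{6}={6}
  n16('ba'): parent n6 fail=0; on 'a' 0 → fail=1;  out {7}∪{6}={6,7}
  n3('aaa'): parent n2 fail=1; on 'a' 1 → fail=2;  out {0}∪{6}={0,6}
  n8('bba'): parent n7 fail=6; on 'a' 6 → fail=16;  out {2}∪{6,7}={2,6,7}
  n10('ccc'): parent n9 fail=4; on 'c' 4 → fail=9;  out ∅∪∅=∅
  n14('cac'): parent n13 fail=1; on 'c' 1→0 → fail=4;  out ∅∪∅=∅
  n11('cccb'): parent n10 fail=9; on 'b' 9→4 → fail=5;  out {3}∪{1}={1,3}
  n15('cacc'): parent n14 fail=4; on 'c' 4 → fail=9;  out {5}∪∅={5}

Scan:
pos 0 'c': at 4
pos 1 'a': at 13  → match P6@[1:1]
pos 2 'b': at 12 (fail-walked)  → match P4@[1:2]
pos 3 'a': at 16 (fail-walked)  → match P6@[3:3],P7@[2:3]
pos 4 'b': at 12 (fail-walked)  → match P4@[3:4]
pos 5 'c': at 4 (fail-walked)
pos 6 'c': at 9
pos 7 'a': at 13 (fail-walked)  → match P6@[7:7]
pos 8 'c': at 14
pos 9 'c': at 15  → match P5@[6:9]
pos 10 'a': at 13 (fail-walked)  → match P6@[10:10]
pos 11 'a': at 2 (fail-walked)  → match P6@[11:11]
pos 12 'a': at 3  → match P0@[10:12],P6@[12:12]
pos 13 'c': at 4 (fail-walked)
pos 14 'b': at 5  → match P1@[13:14]
pos 15 'a': at 16 (fail-walked)  → match P6@[15:15],P7@[14:15]
pos 16 'b': at 12 (fail-walked)  → match P4@[15:16]
pos 17 'b': at 7 (fail-walked)
pos 18 'b': at 7 (fail-walked)
pos 19 'a': at 8  → match P2@[17:19],P6@[19:19],P7@[18:19]
pos 20 'b': at 12 (fail-walked)  → match P4@[19:20]
pos 21 'b': at 7 (fail-walked)
pos 22 'a': at 8  → match P2@[20:22],P6@[22:22],P7@[21:22]
pos 23 'c': at 4 (fail-walked)
pos 24 'a': at 13  → match P6@[24:24]
pos 25 'c': at 14
pos 26 'c': at 15  → match P5@[23:26]
pos 27 'a': at 13 (fail-walked)  → match P6@[27:27]
pos 28 'b': at 12 (fail-walked)  → match P4@[27:28]
pos 29 'c': at 4 (fail-walked)
pos 30 'c': at 9
pos 31 'c': at 10
pos 32 'b': at 11  → match P1@[31:32],P3@[29:32]
pos 33 'b': at 7 (fail-walked)
pos 34 'b': at 7 (fail-walked)
pos 35 'a': at 8  → match P2@[33:35],P6@[35:35],P7@[34:35]
pos 36 'b': at 12 (fail-walked)  → match P4@[35:36]
pos 37 'a': at 16 (fail-walked)  → match P6@[37:37],P7@[36:37]
pos 38 'c': at 4 (fail-walked)
pos 39 'a': at 13  → match P6@[39:39]
pos 40 'a': at 2 (fail-walked)  → match P6@[40:40]
pos 41 'c': at 4 (fail-walked)
pos 42 'c': at 9
pos 43 'c': at 10
pos 44 'a': at 13 (fail-walked)  → match P6@[44:44]
pos 45 'c': at 14
pos 46 'c': at 15  → match P5@[43:46]
pos 47 'a': at 13 (fail-walked)  → match P6@[47:47]
pos 48 'b': at 12 (fail-walked)  → match P4@[47:48]
pos 49 'c': at 4 (fail-walked)
pos 50 'c': at 9
pos 51 'c': at 10
pos 52 'b': at 11  → match P1@[51:52],P3@[49:52]
pos 53 'a': at 16 (fail-walked)  → match P6@[53:53],P7@[52:53]
pos 54 'c': at 4 (fail-walked)
pos 55 'c': at 9
pos 56 'b': at 5 (fail-walked)  → match P1@[55:56]

Matches: [[1,6],[2,4],[3,6],[3,7],[4,4],[7,6],[9,5],[10,6],[11,6],[12,0],[12,6],[14,1],[15,6],[15,7],[16,4],[19,2],[19,6],[19,7],[20,4],[22,2],[22,6],[22,7],[24,6],[26,5],[27,6],[28,4],[32,1],[32,3],[35,2],[35,6],[35,7],[36,4],[37,6],[37,7],[39,6],[40,6],[44,6],[46,5],[47,6],[48,4],[52,1],[52,3],[53,6],[53,7],[56,1]]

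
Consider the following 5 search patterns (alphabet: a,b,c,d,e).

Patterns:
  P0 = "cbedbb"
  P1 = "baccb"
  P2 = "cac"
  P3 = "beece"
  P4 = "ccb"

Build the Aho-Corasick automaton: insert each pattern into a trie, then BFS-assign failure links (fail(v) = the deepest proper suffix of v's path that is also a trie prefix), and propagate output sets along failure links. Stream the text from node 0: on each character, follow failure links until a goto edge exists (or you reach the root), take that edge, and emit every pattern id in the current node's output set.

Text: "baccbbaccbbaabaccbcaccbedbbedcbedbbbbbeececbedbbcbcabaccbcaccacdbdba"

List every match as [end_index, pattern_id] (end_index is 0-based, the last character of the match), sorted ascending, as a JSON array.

Build:
Trie (insert patterns):
  n0 'ε': b→7 c→1
  n1 'c': a→12 b→2 c→18
  n2 'cb': e→3
  n3 'cbe': d→4
  n4 'cbed': b→5
  n5 'cbedb': b→6
  n6 'cbedbb': ·  ←P0
  n7 'b': a→8 e→14
  n8 'ba': c→9
  n9 'bac': c→10
  n10 'bacc': b→11
  n11 'baccb': ·  ←P1
  n12 'ca': c→13
  n13 'cac': ·  ←P2
  n14 'be': e→15
  n15 'bee': c→16
  n16 'beec': e→17
  n17 'beece': ·  ←P3
  n18 'cc': b→19
  n19 'ccb': ·  ←P4

BFS fail/out derivation:
  fail(1) 'c': from fail(0)=0 chase 'c': 0 ⇒ 0;  out=∅∪out(0)=∅
  fail(7) 'b': from fail(0)=0 chase 'b': 0 ⇒ 0;  out=∅∪out(0)=∅
  fail(2) 'cb': from fail(1)=0 chase 'b': 0 ⇒ 7;  out=∅∪out(7)=∅
  fail(8) 'ba': from fail(7)=0 chase 'a': 0 ⇒ 0;  out=∅∪out(0)=∅
  fail(12) 'ca': from fail(1)=0 chase 'a': 0 ⇒ 0;  out=∅∪out(0)=∅
  fail(14) 'be': from fail(7)=0 chase 'e': 0 ⇒ 0;  out=∅∪out(0)=∅
  fail(18) 'cc': from fail(1)=0 chase 'c': 0 ⇒ 1;  out=∅∪out(1)=∅
  fail(3) 'cbe': from fail(2)=7 chase 'e': 7 ⇒ 14;  out=∅∪out(14)=∅
  fail(9) 'bac': from fail(8)=0 chase 'c': 0 ⇒ 1;  out=∅∪out(1)=∅
  fail(13) 'cac': from fail(12)=0 chase 'c': 0 ⇒ 1;  out={2}∪out(1)={2}
  fail(15) 'bee': from fail(14)=0 chase 'e': 0 ⇒ 0;  out=∅∪out(0)=∅
  fail(19) 'ccb': from fail(18)=1 chase 'b': 1 ⇒ 2;  out={4}∪out(2)={4}
  fail(4) 'cbed': from fail(3)=14 chase 'd': 14→0 ⇒ 0;  out=∅∪out(0)=∅
  fail(10) 'bacc': from fail(9)=1 chase 'c': 1 ⇒ 18;  out=∅∪out(18)=∅
  fail(16) 'beec': from fail(15)=0 chase 'c': 0 ⇒ 1;  out=∅∪out(1)=∅
  fail(5) 'cbedb': from fail(4)=0 chase 'b': 0 ⇒ 7;  out=∅∪out(7)=∅
  fail(11) 'baccb': from fail(10)=18 chase 'b': 18 ⇒ 19;  out={1}∪out(19)={1,4}
  fail(17) 'beece': from fail(16)=1 chase 'e': 1→0 ⇒ 0;  out={3}∪out(0)={3}
  fail(6) 'cbedbb': from fail(5)=7 chase 'b': 7→0 ⇒ 7;  out={0}∪out(7)={0}

Run:
pos 0 'b': at 7
pos 1 'a': at 8
pos 2 'c': at 9
pos 3 'c': at 10
pos 4 'b': at 11  → match P1@[0:4],P4@[2:4]
pos 5 'b': at 7 (via fail)
pos 6 'a': at 8
pos 7 'c': at 9
pos 8 'c': at 10
pos 9 'b': at 11  → match P1@[5:9],P4@[7:9]
pos 10 'b': at 7 (via fail)
pos 11 'a': at 8
pos 12 'a': at 0 (via fail)
pos 13 'b': at 7
pos 14 'a': at 8
pos 15 'c': at 9
pos 16 'c': at 10
pos 17 'b': at 11  → match P1@[13:17],P4@[15:17]
pos 18 'c': at 1 (via fail)
pos 19 'a': at 12
pos 20 'c': at 13  → match P2@[18:20]
pos 21 'c': at 18 (via fail)
pos 22 'b': at 19  → match P4@[20:22]
pos 23 'e': at 3 (via fail)
pos 24 'd': at 4
pos 25 'b': at 5
pos 26 'b': at 6  → match P0@[21:26]
pos 27 'e': at 14 (via fail)
pos 28 'd': at 0 (via fail)
pos 29 'c': at 1
pos 30 'b': at 2
pos 31 'e': at 3
pos 32 'd': at 4
pos 33 'b': at 5
pos 34 'b': at 6  → match P0@[29:34]
pos 35 'b': at 7 (via fail)
pos 36 'b': at 7 (via fail)
pos 37 'b': at 7 (via fail)
pos 38 'e': at 14
pos 39 'e': at 15
pos 40 'c': at 16
pos 41 'e': at 17  → match P3@[37:41]
pos 42 'c': at 1 (via fail)
pos 43 'b': at 2
pos 44 'e': at 3
pos 45 'd': at 4
pos 46 'b': at 5
pos 47 'b': at 6  → match P0@[42:47]
pos 48 'c': at 1 (via fail)
pos 49 'b': at 2
pos 50 'c': at 1 (via fail)
pos 51 'a': at 12
pos 52 'b': at 7 (via fail)
pos 53 'a': at 8
pos 54 'c': at 9
pos 55 'c': at 10
pos 56 'b': at 11  → match P1@[52:56],P4@[54:56]
pos 57 'c': at 1 (via fail)
pos 58 'a': at 12
pos 59 'c': at 13  → match P2@[57:59]
pos 60 'c': at 18 (via fail)
pos 61 'a': at 12 (via fail)
pos 62 'c': at 13  → match P2@[60:62]
pos 63 'd': at 0 (via fail)
pos 64 'b': at 7
pos 65 'd': at 0 (via fail)
pos 66 'b': at 7
pos 67 'a': at 8

Result: [[4,1],[4,4],[9,1],[9,4],[17,1],[17,4],[20,2],[22,4],[26,0],[34,0],[41,3],[47,0],[56,1],[56,4],[59,2],[62,2]]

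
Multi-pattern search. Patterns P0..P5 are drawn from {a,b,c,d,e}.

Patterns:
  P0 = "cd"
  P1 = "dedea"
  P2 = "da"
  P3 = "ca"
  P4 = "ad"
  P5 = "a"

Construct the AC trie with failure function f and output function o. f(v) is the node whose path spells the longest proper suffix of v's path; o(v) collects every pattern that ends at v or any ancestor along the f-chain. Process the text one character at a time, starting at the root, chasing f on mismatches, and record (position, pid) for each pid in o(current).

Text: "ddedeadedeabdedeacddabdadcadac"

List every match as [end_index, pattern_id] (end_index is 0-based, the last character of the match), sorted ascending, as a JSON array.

Build:
Trie (insert patterns):
  0='ε' goto a→10 c→1 d→3
  1='c' goto a→9 d→2
  2='cd' goto ·  ←P0
  3='d' goto a→8 e→4
  4='de' goto d→5
  5='ded' goto e→6
  6='dede' goto a→7
  7='dedea' goto ·  ←P1
  8='da' goto ·  ←P2
  9='ca' goto ·  ←P3
  10='a' goto d→11  ←P5
  11='ad' goto ·  ←P4

Failure links (BFS by depth):
  fail(1) 'c': from fail(0)=0 chase 'c': 0 ⇒ 0;  out=∅∪out(0)=∅
  fail(3) 'd': from fail(0)=0 chase 'd': 0 ⇒ 0;  out=∅∪out(0)=∅
  fail(10) 'a': from fail(0)=0 chase 'a': 0 ⇒ 0;  out={5}∪out(0)={5}
  fail(2) 'cd': from fail(1)=0 chase 'd': 0 ⇒ 3;  out={0}∪out(3)={0}
  fail(4) 'de': from fail(3)=0 chase 'e': 0 ⇒ 0;  out=∅∪out(0)=∅
  fail(8) 'da': from fail(3)=0 chase 'a': 0 ⇒ 10;  out={2}∪out(10)={2,5}
  fail(9) 'ca': from fail(1)=0 chase 'a': 0 ⇒ 10;  out={3}∪out(10)={3,5}
  fail(11) 'ad': from fail(10)=0 chase 'd': 0 ⇒ 3;  out={4}∪out(3)={4}
  fail(5) 'ded': from fail(4)=0 chase 'd': 0 ⇒ 3;  out=∅∪out(3)=∅
  fail(6) 'dede': from fail(5)=3 chase 'e': 3 ⇒ 4;  out=∅∪out(4)=∅
  fail(7) 'dedea': from fail(6)=4 chase 'a': 4→0 ⇒ 10;  out={1}∪out(10)={1,5}

Scan:
i=0 'd': node 0→3
i=1 'd': node 3→3 (via fail)
i=2 'e': node 3→4
i=3 'd': node 4→5
i=4 'e': node 5→6
i=5 'a': node 6→7  → match P1@[1:5],P5@[5:5]
i=6 'd': node 7→11 (via fail)  → match P4@[5:6]
i=7 'e': node 11→4 (via fail)
i=8 'd': node 4→5
i=9 'e': node 5→6
i=10 'a': node 6→7  → match P1@[6:10],P5@[10:10]
i=11 'b': node 7→0 (via fail)
i=12 'd': node 0→3
i=13 'e': node 3→4
i=14 'd': node 4→5
i=15 'e': node 5→6
i=16 'a': node 6→7  → match P1@[12:16],P5@[16:16]
i=17 'c': node 7→1 (via fail)
i=18 'd': node 1→2  → match P0@[17:18]
i=19 'd': node 2→3 (via fail)
i=20 'a': node 3→8  → match P2@[19:20],P5@[20:20]
i=21 'b': node 8→0 (via fail)
i=22 'd': node 0→3
i=23 'a': node 3→8  → match P2@[22:23],P5@[23:23]
i=24 'd': node 8→11 (via fail)  → match P4@[23:24]
i=25 'c': node 11→1 (via fail)
i=26 'a': node 1→9  → match P3@[25:26],P5@[26:26]
i=27 'd': node 9→11 (via fail)  → match P4@[26:27]
i=28 'a': node 11→8 (via fail)  → match P2@[27:28],P5@[28:28]
i=29 'c': node 8→1 (via fail)

All matches (sorted): [[5,1],[5,5],[6,4],[10,1],[10,5],[16,1],[16,5],[18,0],[20,2],[20,5],[23,2],[23,5],[24,4],[26,3],[26,5],[27,4],[28,2],[28,5]]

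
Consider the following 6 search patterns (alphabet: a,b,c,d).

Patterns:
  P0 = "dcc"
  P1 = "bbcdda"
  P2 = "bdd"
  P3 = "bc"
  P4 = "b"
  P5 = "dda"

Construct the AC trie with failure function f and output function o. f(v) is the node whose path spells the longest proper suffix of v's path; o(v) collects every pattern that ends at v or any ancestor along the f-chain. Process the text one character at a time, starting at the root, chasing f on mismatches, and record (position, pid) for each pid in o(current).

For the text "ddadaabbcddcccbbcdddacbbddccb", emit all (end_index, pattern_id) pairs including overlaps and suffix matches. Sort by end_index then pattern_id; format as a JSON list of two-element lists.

Construct AC machine:
Trie nodes:
  n0 'ε': b→4 d→1
  n1 'd': c→2 d→13
  n2 'dc': c→3
  n3 'dcc': ·  ←P0
  n4 'b': b→5 c→12 d→10  ←P4
  n5 'bb': c→6
  n6 'bbc': d→7
  n7 'bbcd': d→8
  n8 'bbcdd': a→9
  n9 'bbcdda': ·  ←P1
  n10 'bd': d→11
  n11 'bdd': ·  ←P2
  n12 'bc': ·  ←P3
  n13 'dd': a→14
  n14 'dda': ·  ←P5

BFS fail/out derivation:
  n1('d'): parent n0 fail=0; on 'd' 0 → fail=0;  out ∅∪∅=∅
  n4('b'): parent n0 fail=0; on 'b' 0 → fail=0;  out {4}∪∅={4}
  n2('dc'): parent n1 fail=0; on 'c' 0 → fail=0;  out ∅∪∅=∅
  n5('bb'): parent n4 fail=0; on 'b' 0 → fail=4;  out ∅∪{4}={4}
  n10('bd'): parent n4 fail=0; on 'd' 0 → fail=1;  out ∅∪∅=∅
  n12('bc'): parent n4 fail=0; on 'c' 0 → fail=0;  out {3}∪∅={3}
  n13('dd'): parent n1 fail=0; on 'd' 0 → fail=1;  out ∅∪∅=∅
  n3('dcc'): parent n2 fail=0; on 'c' 0 → fail=0;  out {0}∪∅={0}
  n6('bbc'): parent n5 fail=4; on 'c' 4 → fail=12;  out ∅∪{3}={3}
  n11('bdd'): parent n10 fail=1; on 'd' 1 → fail=13;  out {2}∪∅={2}
  n14('dda'): parent n13 fail=1; on 'a' 1→0 → fail=0;  out {5}∪∅={5}
  n7('bbcd'): parent n6 fail=12; on 'd' 12→0 → fail=1;  out ∅∪∅=∅
  n8('bbcdd'): parent n7 fail=1; on 'd' 1 → fail=13;  out ∅∪∅=∅
  n9('bbcdda'): parent n8 fail=13; on 'a' 13 → fail=14;  out {1}∪{5}={1,5}

Scan:
pos 0 'd': at 1
pos 1 'd': at 13
pos 2 'a': at 14  ** P5@[0:2]
pos 3 'd': at 1 ·f
pos 4 'a': at 0 ·f
pos 5 'a': at 0
pos 6 'b': at 4  ** P4@[6:6]
pos 7 'b': at 5  ** P4@[7:7]
pos 8 'c': at 6  ** P3@[7:8]
pos 9 'd': at 7
pos 10 'd': at 8
pos 11 'c': at 2 ·f
pos 12 'c': at 3  ** P0@[10:12]
pos 13 'c': at 0 ·f
pos 14 'b': at 4  ** P4@[14:14]
pos 15 'b': at 5  ** P4@[15:15]
pos 16 'c': at 6  ** P3@[15:16]
pos 17 'd': at 7
pos 18 'd': at 8
pos 19 'd': at 13 ·f
pos 20 'a': at 14  ** P5@[18:20]
pos 21 'c': at 0 ·f
pos 22 'b': at 4  ** P4@[22:22]
pos 23 'b': at 5  ** P4@[23:23]
pos 24 'd': at 10 ·f
pos 25 'd': at 11  ** P2@[23:25]
pos 26 'c': at 2 ·f
pos 27 'c': at 3  ** P0@[25:27]
pos 28 'b': at 4 ·f  ** P4@[28:28]

All matches (sorted): [[2,5],[6,4],[7,4],[8,3],[12,0],[14,4],[15,4],[16,3],[20,5],[22,4],[23,4],[25,2],[27,0],[28,4]]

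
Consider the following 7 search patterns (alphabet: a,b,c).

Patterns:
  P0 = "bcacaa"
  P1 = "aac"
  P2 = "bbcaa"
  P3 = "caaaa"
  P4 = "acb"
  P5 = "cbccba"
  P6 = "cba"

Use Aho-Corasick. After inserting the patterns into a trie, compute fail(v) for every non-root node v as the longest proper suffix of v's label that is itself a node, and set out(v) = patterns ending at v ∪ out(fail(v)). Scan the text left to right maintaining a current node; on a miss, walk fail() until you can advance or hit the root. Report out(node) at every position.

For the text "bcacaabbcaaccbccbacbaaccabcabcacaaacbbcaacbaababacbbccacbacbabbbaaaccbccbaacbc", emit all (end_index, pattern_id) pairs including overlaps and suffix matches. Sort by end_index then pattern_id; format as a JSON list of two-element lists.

Construct AC machine:
Trie (insert patterns):
  n0 'ε': a→7 b→1 c→14
  n1 'b': b→10 c→2
  n2 'bc': a→3
  n3 'bca': c→4
  n4 'bcac': a→5
  n5 'bcaca': a→6
  n6 'bcacaa': ·  ←P0
  n7 'a': a→8 c→19
  n8 'aa': c→9
  n9 'aac': ·  ←P1
  n10 'bb': c→11
  n11 'bbc': a→12
  n12 'bbca': a→13
  n13 'bbcaa': ·  ←P2
  n14 'c': a→15 b→21
  n15 'ca': a→16
  n16 'caa': a→17
  n17 'caaa': a→18
  n18 'caaaa': ·  ←P3
  n19 'ac': b→20
  n20 'acb': ·  ←P4
  n21 'cb': a→26 c→22
  n22 'cbc': c→23
  n23 'cbcc': b→24
  n24 'cbccb': a→25
  n25 'cbccba': ·  ←P5
  n26 'cba': ·  ←P6

Failure links (BFS by depth):
  n1('b'): parent n0 fail=0; on 'b' 0 → fail=0;  out ∅∪∅=∅
  n7('a'): parent n0 fail=0; on 'a' 0 → fail=0;  out ∅∪∅=∅
  n14('c'): parent n0 fail=0; on 'c' 0 → fail=0;  out ∅∪∅=∅
  n2('bc'): parent n1 fail=0; on 'c' 0 → fail=14;  out ∅∪∅=∅
  n8('aa'): parent n7 fail=0; on 'a' 0 → fail=7;  out ∅∪∅=∅
  n10('bb'): parent n1 fail=0; on 'b' 0 → fail=1;  out ∅∪∅=∅
  n15('ca'): parent n14 fail=0; on 'a' 0 → fail=7;  out ∅∪∅=∅
  n19('ac'): parent n7 fail=0; on 'c' 0 → fail=14;  out ∅∪∅=∅
  n21('cb'): parent n14 fail=0; on 'b' 0 → fail=1;  out ∅∪∅=∅
  n3('bca'): parent n2 fail=14; on 'a' 14 → fail=15;  out ∅∪∅=∅
  n9('aac'): parent n8 fail=7; on 'c' 7 → fail=19;  out {1}∪∅={1}
  n11('bbc'): parent n10 fail=1; on 'c' 1 → fail=2;  out ∅∪∅=∅
  n16('caa'): parent n15 fail=7; on 'a' 7 → fail=8;  out ∅∪∅=∅
  n20('acb'): parent n19 fail=14; on 'b' 14 → fail=21;  out {4}∪∅={4}
  n22('cbc'): parent n21 fail=1; on 'c' 1 → fail=2;  out ∅∪∅=∅
  n26('cba'): parent n21 fail=1; on 'a' 1→0 → fail=7;  out {6}∪∅={6}
  n4('bcac'): parent n3 fail=15; on 'c' 15→7 → fail=19;  out ∅∪∅=∅
  n12('bbca'): parent n11 fail=2; on 'a' 2 → fail=3;  out ∅∪∅=∅
  n17('caaa'): parent n16 fail=8; on 'a' 8→7 → fail=8;  out ∅∪∅=∅
  n23('cbcc'): parent n22 fail=2; on 'c' 2→14→0 → fail=14;  out ∅∪∅=∅
  n5('bcaca'): parent n4 fail=19; on 'a' 19→14 → fail=15;  out ∅∪∅=∅
  n13('bbcaa'): parent n12 fail=3; on 'a' 3→15 → fail=16;  out {2}∪∅={2}
  n18('caaaa'): parent n17 fail=8; on 'a' 8→7 → fail=8;  out {3}∪∅={3}
  n24('cbccb'): parent n23 fail=14; on 'b' 14 → fail=21;  out ∅∪∅=∅
  n6('bcacaa'): parent n5 fail=15; on 'a' 15 → fail=16;  out {0}∪∅={0}
  n25('cbccba'): parent n24 fail=21; on 'a' 21 → fail=26;  out {5}∪{6}={5,6}

Scan:
i=0 'b': node 0→1
i=1 'c': node 1→2
i=2 'a': node 2→3
i=3 'c': node 3→4
i=4 'a': node 4→5
i=5 'a': node 5→6  emit P0@[0:5]
i=6 'b': node 6→1 (via fail)
i=7 'b': node 1→10
i=8 'c': node 10→11
i=9 'a': node 11→12
i=10 'a': node 12→13  emit P2@[6:10]
i=11 'c': node 13→9 (via fail)  emit P1@[9:11]
i=12 'c': node 9→14 (via fail)
i=13 'b': node 14→21
i=14 'c': node 21→22
i=15 'c': node 22→23
i=16 'b': node 23→24
i=17 'a': node 24→25  emit P5@[12:17],P6@[15:17]
i=18 'c': node 25→19 (via fail)
i=19 'b': node 19→20  emit P4@[17:19]
i=20 'a': node 20→26 (via fail)  emit P6@[18:20]
i=21 'a': node 26→8 (via fail)
i=22 'c': node 8→9  emit P1@[20:22]
i=23 'c': node 9→14 (via fail)
i=24 'a': node 14→15
i=25 'b': node 15→1 (via fail)
i=26 'c': node 1→2
i=27 'a': node 2→3
i=28 'b': node 3→1 (via fail)
i=29 'c': node 1→2
i=30 'a': node 2→3
i=31 'c': node 3→4
i=32 'a': node 4→5
i=33 'a': node 5→6  emit P0@[28:33]
i=34 'a': node 6→17 (via fail)
i=35 'c': node 17→9 (via fail)  emit P1@[33:35]
i=36 'b': node 9→20 (via fail)  emit P4@[34:36]
i=37 'b': node 20→10 (via fail)
i=38 'c': node 10→11
i=39 'a': node 11→12
i=40 'a': node 12→13  emit P2@[36:40]
i=41 'c': node 13→9 (via fail)  emit P1@[39:41]
i=42 'b': node 9→20 (via fail)  emit P4@[40:42]
i=43 'a': node 20→26 (via fail)  emit P6@[41:43]
i=44 'a': node 26→8 (via fail)
i=45 'b': node 8→1 (via fail)
i=46 'a': node 1→7 (via fail)
i=47 'b': node 7→1 (via fail)
i=48 'a': node 1→7 (via fail)
i=49 'c': node 7→19
i=50 'b': node 19→20  emit P4@[48:50]
i=51 'b': node 20→10 (via fail)
i=52 'c': node 10→11
i=53 'c': node 11→14 (via fail)
i=54 'a': node 14→15
i=55 'c': node 15→19 (via fail)
i=56 'b': node 19→20  emit P4@[54:56]
i=57 'a': node 20→26 (via fail)  emit P6@[55:57]
i=58 'c': node 26→19 (via fail)
i=59 'b': node 19→20  emit P4@[57:59]
i=60 'a': node 20→26 (via fail)  emit P6@[58:60]
i=61 'b': node 26→1 (via fail)
i=62 'b': node 1→10
i=63 'b': node 10→10 (via fail)
i=64 'a': node 10→7 (via fail)
i=65 'a': node 7→8
i=66 'a': node 8→8 (via fail)
i=67 'c': node 8→9  emit P1@[65:67]
i=68 'c': node 9→14 (via fail)
i=69 'b': node 14→21
i=70 'c': node 21→22
i=71 'c': node 22→23
i=72 'b': node 23→24
i=73 'a': node 24→25  emit P5@[68:73],P6@[71:73]
i=74 'a': node 25→8 (via fail)
i=75 'c': node 8→9  emit P1@[73:75]
i=76 'b': node 9→20 (via fail)  emit P4@[74:76]
i=77 'c': node 20→22 (via fail)

Result: [[5,0],[10,2],[11,1],[17,5],[17,6],[19,4],[20,6],[22,1],[33,0],[35,1],[36,4],[40,2],[41,1],[42,4],[43,6],[50,4],[56,4],[57,6],[59,4],[60,6],[67,1],[73,5],[73,6],[75,1],[76,4]]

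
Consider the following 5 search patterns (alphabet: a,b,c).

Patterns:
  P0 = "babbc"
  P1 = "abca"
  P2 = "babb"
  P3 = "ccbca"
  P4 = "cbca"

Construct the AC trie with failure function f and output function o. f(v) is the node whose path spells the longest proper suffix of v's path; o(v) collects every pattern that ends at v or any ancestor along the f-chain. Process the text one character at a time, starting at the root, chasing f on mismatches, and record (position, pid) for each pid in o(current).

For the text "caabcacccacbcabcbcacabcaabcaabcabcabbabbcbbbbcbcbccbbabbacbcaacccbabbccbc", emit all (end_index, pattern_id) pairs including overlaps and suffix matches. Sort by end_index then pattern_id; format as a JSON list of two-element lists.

Build automaton:
Trie (insert patterns):
  0='ε' goto a→6 b→1 c→10
  1='b' goto a→2
  2='ba' goto b→3
  3='bab' goto b→4
  4='babb' goto c→5  [P2 ends]
  5='babbc' goto ·  [P0 ends]
  6='a' goto b→7
  7='ab' goto c→8
  8='abc' goto a→9
  9='abca' goto ·  [P1 ends]
  10='c' goto b→15 c→11
  11='cc' goto b→12
  12='ccb' goto c→13
  13='ccbc' goto a→14
  14='ccbca' goto ·  [P3 ends]
  15='cb' goto c→16
  16='cbc' goto a→17
  17='cbca' goto ·  [P4 ends]

BFS fail/out derivation:
  n1('b'): parent n0 fail=0; on 'b' 0 → fail=0;  out ∅∪∅=∅
  n6('a'): parent n0 fail=0; on 'a' 0 → fail=0;  out ∅∪∅=∅
  n10('c'): parent n0 fail=0; on 'c' 0 → fail=0;  out ∅∪∅=∅
  n2('ba'): parent n1 fail=0; on 'a' 0 → fail=6;  out ∅∪∅=∅
  n7('ab'): parent n6 fail=0; on 'b' 0 → fail=1;  out ∅∪∅=∅
  n11('cc'): parent n10 fail=0; on 'c' 0 → fail=10;  out ∅∪∅=∅
  n15('cb'): parent n10 fail=0; on 'b' 0 → fail=1;  out ∅∪∅=∅
  n3('bab'): parent n2 fail=6; on 'b' 6 → fail=7;  out ∅∪∅=∅
  n8('abc'): parent n7 fail=1; on 'c' 1→0 → fail=10;  out ∅∪∅=∅
  n12('ccb'): parent n11 fail=10; on 'b' 10 → fail=15;  out ∅∪∅=∅
  n16('cbc'): parent n15 fail=1; on 'c' 1→0 → fail=10;  out ∅∪∅=∅
  n4('babb'): parent n3 fail=7; on 'b' 7→1→0 → fail=1;  out {2}∪∅={2}
  n9('abca'): parent n8 fail=10; on 'a' 10→0 → fail=6;  out {1}∪∅={1}
  n13('ccbc'): parent n12 fail=15; on 'c' 15 → fail=16;  out ∅∪∅=∅
  n17('cbca'): parent n16 fail=10; on 'a' 10→0 → fail=6;  out {4}∪∅={4}
  n5('babbc'): parent n4 fail=1; on 'c' 1→0 → fail=10;  out {0}∪∅={0}
  n14('ccbca'): parent n13 fail=16; on 'a' 16 → fail=17;  out {3}∪{4}={3,4}

Scan:
[0] read 'c'  n0⇒n10
[1] read 'a'  n10⇒n6 ·f
[2] read 'a'  n6⇒n6 ·f
[3] read 'b'  n6⇒n7
[4] read 'c'  n7⇒n8
[5] read 'a'  n8⇒n9  emit P1@[2:5]
[6] read 'c'  n9⇒n10 ·f
[7] read 'c'  n10⇒n11
[8] read 'c'  n11⇒n11 ·f
[9] read 'a'  n11⇒n6 ·f
[10] read 'c'  n6⇒n10 ·f
[11] read 'b'  n10⇒n15
[12] read 'c'  n15⇒n16
[13] read 'a'  n16⇒n17  emit P4@[10:13]
[14] read 'b'  n17⇒n7 ·f
[15] read 'c'  n7⇒n8
[16] read 'b'  n8⇒n15 ·f
[17] read 'c'  n15⇒n16
[18] read 'a'  n16⇒n17  emit P4@[15:18]
[19] read 'c'  n17⇒n10 ·f
[20] read 'a'  n10⇒n6 ·f
[21] read 'b'  n6⇒n7
[22] read 'c'  n7⇒n8
[23] read 'a'  n8⇒n9  emit P1@[20:23]
[24] read 'a'  n9⇒n6 ·f
[25] read 'b'  n6⇒n7
[26] read 'c'  n7⇒n8
[27] read 'a'  n8⇒n9  emit P1@[24:27]
[28] read 'a'  n9⇒n6 ·f
[29] read 'b'  n6⇒n7
[30] read 'c'  n7⇒n8
[31] read 'a'  n8⇒n9  emit P1@[28:31]
[32] read 'b'  n9⇒n7 ·f
[33] read 'c'  n7⇒n8
[34] read 'a'  n8⇒n9  emit P1@[31:34]
[35] read 'b'  n9⇒n7 ·f
[36] read 'b'  n7⇒n1 ·f
[37] read 'a'  n1⇒n2
[38] read 'b'  n2⇒n3
[39] read 'b'  n3⇒n4  emit P2@[36:39]
[40] read 'c'  n4⇒n5  emit P0@[36:40]
[41] read 'b'  n5⇒n15 ·f
[42] read 'b'  n15⇒n1 ·f
[43] read 'b'  n1⇒n1 ·f
[44] read 'b'  n1⇒n1 ·f
[45] read 'c'  n1⇒n10 ·f
[46] read 'b'  n10⇒n15
[47] read 'c'  n15⇒n16
[48] read 'b'  n16⇒n15 ·f
[49] read 'c'  n15⇒n16
[50] read 'c'  n16⇒n11 ·f
[51] read 'b'  n11⇒n12
[52] read 'b'  n12⇒n1 ·f
[53] read 'a'  n1⇒n2
[54] read 'b'  n2⇒n3
[55] read 'b'  n3⇒n4  emit P2@[52:55]
[56] read 'a'  n4⇒n2 ·f
[57] read 'c'  n2⇒n10 ·f
[58] read 'b'  n10⇒n15
[59] read 'c'  n15⇒n16
[60] read 'a'  n16⇒n17  emit P4@[57:60]
[61] read 'a'  n17⇒n6 ·f
[62] read 'c'  n6⇒n10 ·f
[63] read 'c'  n10⇒n11
[64] read 'c'  n11⇒n11 ·f
[65] read 'b'  n11⇒n12
[66] read 'a'  n12⇒n2 ·f
[67] read 'b'  n2⇒n3
[68] read 'b'  n3⇒n4  emit P2@[65:68]
[69] read 'c'  n4⇒n5  emit P0@[65:69]
[70] read 'c'  n5⇒n11 ·f
[71] read 'b'  n11⇒n12
[72] read 'c'  n12⇒n13

All matches (sorted): [[5,1],[13,4],[18,4],[23,1],[27,1],[31,1],[34,1],[39,2],[40,0],[55,2],[60,4],[68,2],[69,0]]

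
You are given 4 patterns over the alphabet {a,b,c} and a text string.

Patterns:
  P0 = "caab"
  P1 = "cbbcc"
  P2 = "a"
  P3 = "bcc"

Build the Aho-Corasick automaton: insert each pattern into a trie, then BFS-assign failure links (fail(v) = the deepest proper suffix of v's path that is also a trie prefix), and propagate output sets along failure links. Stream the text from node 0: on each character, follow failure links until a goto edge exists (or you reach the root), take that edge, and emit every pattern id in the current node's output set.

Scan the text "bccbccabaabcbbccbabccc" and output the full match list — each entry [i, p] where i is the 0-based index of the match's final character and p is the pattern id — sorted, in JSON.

Build automaton:
Trie nodes:
  n0 'ε': a→9 b→10 c→1
  n1 'c': a→2 b→5
  n2 'ca': a→3
  n3 'caa': b→4
  n4 'caab': ·  [P0 ends]
  n5 'cb': b→6
  n6 'cbb': c→7
  n7 'cbbc': c→8
  n8 'cbbcc': ·  [P1 ends]
  n9 'a': ·  [P2 ends]
  n10 'b': c→11
  n11 'bc': c→12
  n12 'bcc': ·  [P3 ends]

BFS fail/out derivation:
  n1('c'): parent n0 fail=0; on 'c' 0 → fail=0;  out ∅∪∅=∅
  n9('a'): parent n0 fail=0; on 'a' 0 → fail=0;  out {2}∪∅={2}
  n10('b'): parent n0 fail=0; on 'b' 0 → fail=0;  out ∅∪∅=∅
  n2('ca'): parent n1 fail=0; on 'a' 0 → fail=9;  out ∅∪{2}={2}
  n5('cb'): parent n1 fail=0; on 'b' 0 → fail=10;  out ∅∪∅=∅
  n11('bc'): parent n10 fail=0; on 'c' 0 → fail=1;  out ∅∪∅=∅
  n3('caa'): parent n2 fail=9; on 'a' 9→0 → fail=9;  out ∅∪{2}={2}
  n6('cbb'): parent n5 fail=10; on 'b' 10→0 → fail=10;  out ∅∪∅=∅
  n12('bcc'): parent n11 fail=1; on 'c' 1→0 → fail=1;  out {3}∪∅={3}
  n4('caab'): parent n3 fail=9; on 'b' 9→0 → fail=10;  out {0}∪∅={0}
  n7('cbbc'): parent n6 fail=10; on 'c' 10 → fail=11;  out ∅∪∅=∅
  n8('cbbcc'): parent n7 fail=11; on 'c' 11 → fail=12;  out {1}∪{3}={1,3}

Scan:
pos 0 'b': at 10
pos 1 'c': at 11
pos 2 'c': at 12  ** P3@[0:2]
pos 3 'b': at 5 (fail-walked)
pos 4 'c': at 11 (fail-walked)
pos 5 'c': at 12  ** P3@[3:5]
pos 6 'a': at 2 (fail-walked)  ** P2@[6:6]
pos 7 'b': at 10 (fail-walked)
pos 8 'a': at 9 (fail-walked)  ** P2@[8:8]
pos 9 'a': at 9 (fail-walked)  ** P2@[9:9]
pos 10 'b': at 10 (fail-walked)
pos 11 'c': at 11
pos 12 'b': at 5 (fail-walked)
pos 13 'b': at 6
pos 14 'c': at 7
pos 15 'c': at 8  ** P1@[11:15],P3@[13:15]
pos 16 'b': at 5 (fail-walked)
pos 17 'a': at 9 (fail-walked)  ** P2@[17:17]
pos 18 'b': at 10 (fail-walked)
pos 19 'c': at 11
pos 20 'c': at 12  ** P3@[18:20]
pos 21 'c': at 1 (fail-walked)

Result: [[2,3],[5,3],[6,2],[8,2],[9,2],[15,1],[15,3],[17,2],[20,3]]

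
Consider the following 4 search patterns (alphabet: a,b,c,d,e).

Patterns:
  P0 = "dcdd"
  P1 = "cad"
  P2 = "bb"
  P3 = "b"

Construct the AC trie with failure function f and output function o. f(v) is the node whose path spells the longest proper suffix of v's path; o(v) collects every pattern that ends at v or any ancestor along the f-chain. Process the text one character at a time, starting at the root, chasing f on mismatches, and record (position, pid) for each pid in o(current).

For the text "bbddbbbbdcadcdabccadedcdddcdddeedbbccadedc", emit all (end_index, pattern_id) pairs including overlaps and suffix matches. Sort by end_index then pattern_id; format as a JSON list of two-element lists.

Build:
Trie nodes:
  0='ε' goto b→8 c→5 d→1
  1='d' goto c→2
  2='dc' goto d→3
  3='dcd' goto d→4
  4='dcdd' goto ·  [P0 ends]
  5='c' goto a→6
  6='ca' goto d→7
  7='cad' goto ·  [P1 ends]
  8='b' goto b→9  [P3 ends]
  9='bb' goto ·  [P2 ends]

Failure links (BFS by depth):
  fail(1) 'd': from fail(0)=0 chase 'd': 0 ⇒ 0;  out=∅∪out(0)=∅
  fail(5) 'c': from fail(0)=0 chase 'c': 0 ⇒ 0;  out=∅∪out(0)=∅
  fail(8) 'b': from fail(0)=0 chase 'b': 0 ⇒ 0;  out={3}∪out(0)={3}
  fail(2) 'dc': from fail(1)=0 chase 'c': 0 ⇒ 5;  out=∅∪out(5)=∅
  fail(6) 'ca': from fail(5)=0 chase 'a': 0 ⇒ 0;  out=∅∪out(0)=∅
  fail(9) 'bb': from fail(8)=0 chase 'b': 0 ⇒ 8;  out={2}∪out(8)={2,3}
  fail(3) 'dcd': from fail(2)=5 chase 'd': 5→0 ⇒ 1;  out=∅∪out(1)=∅
  fail(7) 'cad': from fail(6)=0 chase 'd': 0 ⇒ 1;  out={1}∪out(1)={1}
  fail(4) 'dcdd': from fail(3)=1 chase 'd': 1→0 ⇒ 1;  out={0}∪out(1)={0}

Text stream:
pos 0 'b': at 8  ** P3@[0:0]
pos 1 'b': at 9  ** P2@[0:1],P3@[1:1]
pos 2 'd': at 1 (via fail)
pos 3 'd': at 1 (via fail)
pos 4 'b': at 8 (via fail)  ** P3@[4:4]
pos 5 'b': at 9  ** P2@[4:5],P3@[5:5]
pos 6 'b': at 9 (via fail)  ** P2@[5:6],P3@[6:6]
pos 7 'b': at 9 (via fail)  ** P2@[6:7],P3@[7:7]
pos 8 'd': at 1 (via fail)
pos 9 'c': at 2
pos 10 'a': at 6 (via fail)
pos 11 'd': at 7  ** P1@[9:11]
pos 12 'c': at 2 (via fail)
pos 13 'd': at 3
pos 14 'a': at 0 (via fail)
pos 15 'b': at 8  ** P3@[15:15]
pos 16 'c': at 5 (via fail)
pos 17 'c': at 5 (via fail)
pos 18 'a': at 6
pos 19 'd': at 7  ** P1@[17:19]
pos 20 'e': at 0 (via fail)
pos 21 'd': at 1
pos 22 'c': at 2
pos 23 'd': at 3
pos 24 'd': at 4  ** P0@[21:24]
pos 25 'd': at 1 (via fail)
pos 26 'c': at 2
pos 27 'd': at 3
pos 28 'd': at 4  ** P0@[25:28]
pos 29 'd': at 1 (via fail)
pos 30 'e': at 0 (via fail)
pos 31 'e': at 0
pos 32 'd': at 1
pos 33 'b': at 8 (via fail)  ** P3@[33:33]
pos 34 'b': at 9  ** P2@[33:34],P3@[34:34]
pos 35 'c': at 5 (via fail)
pos 36 'c': at 5 (via fail)
pos 37 'a': at 6
pos 38 'd': at 7  ** P1@[36:38]
pos 39 'e': at 0 (via fail)
pos 40 'd': at 1
pos 41 'c': at 2

Result: [[0,3],[1,2],[1,3],[4,3],[5,2],[5,3],[6,2],[6,3],[7,2],[7,3],[11,1],[15,3],[19,1],[24,0],[28,0],[33,3],[34,2],[34,3],[38,1]]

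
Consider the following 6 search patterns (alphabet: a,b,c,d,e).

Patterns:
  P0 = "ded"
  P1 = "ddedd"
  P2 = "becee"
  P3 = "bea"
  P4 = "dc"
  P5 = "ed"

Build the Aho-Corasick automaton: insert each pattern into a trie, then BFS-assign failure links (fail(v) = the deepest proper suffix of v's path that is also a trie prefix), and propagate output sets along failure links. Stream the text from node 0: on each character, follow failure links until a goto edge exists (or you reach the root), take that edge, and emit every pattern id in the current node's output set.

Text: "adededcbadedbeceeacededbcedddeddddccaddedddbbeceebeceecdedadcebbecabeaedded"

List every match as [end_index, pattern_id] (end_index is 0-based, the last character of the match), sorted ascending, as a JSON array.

Construct AC machine:
Trie (insert patterns):
  n0 'ε': b→8 d→1 e→15
  n1 'd': c→14 d→4 e→2
  n2 'de': d→3
  n3 'ded': ·  ←P0
  n4 'dd': e→5
  n5 'dde': d→6
  n6 'dded': d→7
  n7 'ddedd': ·  ←P1
  n8 'b': e→9
  n9 'be': a→13 c→10
  n10 'bec': e→11
  n11 'bece': e→12
  n12 'becee': ·  ←P2
  n13 'bea': ·  ←P3
  n14 'dc': ·  ←P4
  n15 'e': d→16
  n16 'ed': ·  ←P5

Failure links (BFS by depth):
  n1('d'): parent n0 fail=0; on 'd' 0 → fail=0;  out ∅∪∅=∅
  n8('b'): parent n0 fail=0; on 'b' 0 → fail=0;  out ∅∪∅=∅
  n15('e'): parent n0 fail=0; on 'e' 0 → fail=0;  out ∅∪∅=∅
  n2('de'): parent n1 fail=0; on 'e' 0 → fail=15;  out ∅∪∅=∅
  n4('dd'): parent n1 fail=0; on 'd' 0 → fail=1;  out ∅∪∅=∅
  n9('be'): parent n8 fail=0; on 'e' 0 → fail=15;  out ∅∪∅=∅
  n14('dc'): parent n1 fail=0; on 'c' 0 → fail=0;  out {4}∪∅={4}
  n16('ed'): parent n15 fail=0; on 'd' 0 → fail=1;  out {5}∪∅={5}
  n3('ded'): parent n2 fail=15; on 'd' 15 → fail=16;  out {0}∪{5}={0,5}
  n5('dde'): parent n4 fail=1; on 'e' 1 → fail=2;  out ∅∪∅=∅
  n10('bec'): parent n9 fail=15; on 'c' 15→0 → fail=0;  out ∅∪∅=∅
  n13('bea'): parent n9 fail=15; on 'a' 15→0 → fail=0;  out {3}∪∅={3}
  n6('dded'): parent n5 fail=2; on 'd' 2 → fail=3;  out ∅∪{0,5}={0,5}
  n11('bece'): parent n10 fail=0; on 'e' 0 → fail=15;  out ∅∪∅=∅
  n7('ddedd'): parent n6 fail=3; on 'd' 3→16→1 → fail=4;  out {1}∪∅={1}
  n12('becee'): parent n11 fail=15; on 'e' 15→0 → fail=15;  out {2}∪∅={2}

Run:
[0] read 'a'  n0⇒n0
[1] read 'd'  n0⇒n1
[2] read 'e'  n1⇒n2
[3] read 'd'  n2⇒n3  emit P0@[1:3],P5@[2:3]
[4] read 'e'  n3⇒n2 ·f
[5] read 'd'  n2⇒n3  emit P0@[3:5],P5@[4:5]
[6] read 'c'  n3⇒n14 ·f  emit P4@[5:6]
[7] read 'b'  n14⇒n8 ·f
[8] read 'a'  n8⇒n0 ·f
[9] read 'd'  n0⇒n1
[10] read 'e'  n1⇒n2
[11] read 'd'  n2⇒n3  emit P0@[9:11],P5@[10:11]
[12] read 'b'  n3⇒n8 ·f
[13] read 'e'  n8⇒n9
[14] read 'c'  n9⇒n10
[15] read 'e'  n10⇒n11
[16] read 'e'  n11⇒n12  emit P2@[12:16]
[17] read 'a'  n12⇒n0 ·f
[18] read 'c'  n0⇒n0
[19] read 'e'  n0⇒n15
[20] read 'd'  n15⇒n16  emit P5@[19:20]
[21] read 'e'  n16⇒n2 ·f
[22] read 'd'  n2⇒n3  emit P0@[20:22],P5@[21:22]
[23] read 'b'  n3⇒n8 ·f
[24] read 'c'  n8⇒n0 ·f
[25] read 'e'  n0⇒n15
[26] read 'd'  n15⇒n16  emit P5@[25:26]
[27] read 'd'  n16⇒n4 ·f
[28] read 'd'  n4⇒n4 ·f
[29] read 'e'  n4⇒n5
[30] read 'd'  n5⇒n6  emit P0@[28:30],P5@[29:30]
[31] read 'd'  n6⇒n7  emit P1@[27:31]
[32] read 'd'  n7⇒n4 ·f
[33] read 'd'  n4⇒n4 ·f
[34] read 'c'  n4⇒n14 ·f  emit P4@[33:34]
[35] read 'c'  n14⇒n0 ·f
[36] read 'a'  n0⇒n0
[37] read 'd'  n0⇒n1
[38] read 'd'  n1⇒n4
[39] read 'e'  n4⇒n5
[40] read 'd'  n5⇒n6  emit P0@[38:40],P5@[39:40]
[41] read 'd'  n6⇒n7  emit P1@[37:41]
[42] read 'd'  n7⇒n4 ·f
[43] read 'b'  n4⇒n8 ·f
[44] read 'b'  n8⇒n8 ·f
[45] read 'e'  n8⇒n9
[46] read 'c'  n9⇒n10
[47] read 'e'  n10⇒n11
[48] read 'e'  n11⇒n12  emit P2@[44:48]
[49] read 'b'  n12⇒n8 ·f
[50] read 'e'  n8⇒n9
[51] read 'c'  n9⇒n10
[52] read 'e'  n10⇒n11
[53] read 'e'  n11⇒n12  emit P2@[49:53]
[54] read 'c'  n12⇒n0 ·f
[55] read 'd'  n0⇒n1
[56] read 'e'  n1⇒n2
[57] read 'd'  n2⇒n3  emit P0@[55:57],P5@[56:57]
[58] read 'a'  n3⇒n0 ·f
[59] read 'd'  n0⇒n1
[60] read 'c'  n1⇒n14  emit P4@[59:60]
[61] read 'e'  n14⇒n15 ·f
[62] read 'b'  n15⇒n8 ·f
[63] read 'b'  n8⇒n8 ·f
[64] read 'e'  n8⇒n9
[65] read 'c'  n9⇒n10
[66] read 'a'  n10⇒n0 ·f
[67] read 'b'  n0⇒n8
[68] read 'e'  n8⇒n9
[69] read 'a'  n9⇒n13  emit P3@[67:69]
[70] read 'e'  n13⇒n15 ·f
[71] read 'd'  n15⇒n16  emit P5@[70:71]
[72] read 'd'  n16⇒n4 ·f
[73] read 'e'  n4⇒n5
[74] read 'd'  n5⇒n6  emit P0@[72:74],P5@[73:74]

Matches: [[3,0],[3,5],[5,0],[5,5],[6,4],[11,0],[11,5],[16,2],[20,5],[22,0],[22,5],[26,5],[30,0],[30,5],[31,1],[34,4],[40,0],[40,5],[41,1],[48,2],[53,2],[57,0],[57,5],[60,4],[69,3],[71,5],[74,0],[74,5]]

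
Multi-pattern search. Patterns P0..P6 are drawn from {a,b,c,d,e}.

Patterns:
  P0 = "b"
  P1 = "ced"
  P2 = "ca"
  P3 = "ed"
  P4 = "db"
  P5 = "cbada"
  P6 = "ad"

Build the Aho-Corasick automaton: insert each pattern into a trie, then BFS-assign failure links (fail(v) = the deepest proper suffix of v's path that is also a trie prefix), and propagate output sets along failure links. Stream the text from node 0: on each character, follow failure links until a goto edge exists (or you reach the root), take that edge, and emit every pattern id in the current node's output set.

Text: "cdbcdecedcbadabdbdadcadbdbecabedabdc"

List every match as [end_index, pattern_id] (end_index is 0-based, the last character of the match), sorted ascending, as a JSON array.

Build:
Trie (insert patterns):
  0='ε' goto a→14 b→1 c→2 d→8 e→6
  1='b' goto ·  [P0 ends]
  2='c' goto a→5 b→10 e→3
  3='ce' goto d→4
  4='ced' goto ·  [P1 ends]
  5='ca' goto ·  [P2 ends]
  6='e' goto d→7
  7='ed' goto ·  [P3 ends]
  8='d' goto b→9
  9='db' goto ·  [P4 ends]
  10='cb' goto a→11
  11='cba' goto d→12
  12='cbad' goto a→13
  13='cbada' goto ·  [P5 ends]
  14='a' goto d→15
  15='ad' goto ·  [P6 ends]

Failure links (BFS by depth):
  fail(1) 'b': from fail(0)=0 chase 'b': 0 ⇒ 0;  out={0}∪out(0)={0}
  fail(2) 'c': from fail(0)=0 chase 'c': 0 ⇒ 0;  out=∅∪out(0)=∅
  fail(6) 'e': from fail(0)=0 chase 'e': 0 ⇒ 0;  out=∅∪out(0)=∅
  fail(8) 'd': from fail(0)=0 chase 'd': 0 ⇒ 0;  out=∅∪out(0)=∅
  fail(14) 'a': from fail(0)=0 chase 'a': 0 ⇒ 0;  out=∅∪out(0)=∅
  fail(3) 'ce': from fail(2)=0 chase 'e': 0 ⇒ 6;  out=∅∪out(6)=∅
  fail(5) 'ca': from fail(2)=0 chase 'a': 0 ⇒ 14;  out={2}∪out(14)={2}
  fail(7) 'ed': from fail(6)=0 chase 'd': 0 ⇒ 8;  out={3}∪out(8)={3}
  fail(9) 'db': from fail(8)=0 chase 'b': 0 ⇒ 1;  out={4}∪out(1)={0,4}
  fail(10) 'cb': from fail(2)=0 chase 'b': 0 ⇒ 1;  out=∅∪out(1)={0}
  fail(15) 'ad': from fail(14)=0 chase 'd': 0 ⇒ 8;  out={6}∪out(8)={6}
  fail(4) 'ced': from fail(3)=6 chase 'd': 6 ⇒ 7;  out={1}∪out(7)={1,3}
  fail(11) 'cba': from fail(10)=1 chase 'a': 1→0 ⇒ 14;  out=∅∪out(14)=∅
  fail(12) 'cbad': from fail(11)=14 chase 'd': 14 ⇒ 15;  out=∅∪out(15)={6}
  fail(13) 'cbada': from fail(12)=15 chase 'a': 15→8→0 ⇒ 14;  out={5}∪out(14)={5}

Scan:
pos 0 'c': at 2
pos 1 'd': at 8 (fail-walked)
pos 2 'b': at 9  → match P0@[2:2],P4@[1:2]
pos 3 'c': at 2 (fail-walked)
pos 4 'd': at 8 (fail-walked)
pos 5 'e': at 6 (fail-walked)
pos 6 'c': at 2 (fail-walked)
pos 7 'e': at 3
pos 8 'd': at 4  → match P1@[6:8],P3@[7:8]
pos 9 'c': at 2 (fail-walked)
pos 10 'b': at 10  → match P0@[10:10]
pos 11 'a': at 11
pos 12 'd': at 12  → match P6@[11:12]
pos 13 'a': at 13  → match P5@[9:13]
pos 14 'b': at 1 (fail-walked)  → match P0@[14:14]
pos 15 'd': at 8 (fail-walked)
pos 16 'b': at 9  → match P0@[16:16],P4@[15:16]
pos 17 'd': at 8 (fail-walked)
pos 18 'a': at 14 (fail-walked)
pos 19 'd': at 15  → match P6@[18:19]
pos 20 'c': at 2 (fail-walked)
pos 21 'a': at 5  → match P2@[20:21]
pos 22 'd': at 15 (fail-walked)  → match P6@[21:22]
pos 23 'b': at 9 (fail-walked)  → match P0@[23:23],P4@[22:23]
pos 24 'd': at 8 (fail-walked)
pos 25 'b': at 9  → match P0@[25:25],P4@[24:25]
pos 26 'e': at 6 (fail-walked)
pos 27 'c': at 2 (fail-walked)
pos 28 'a': at 5  → match P2@[27:28]
pos 29 'b': at 1 (fail-walked)  → match P0@[29:29]
pos 30 'e': at 6 (fail-walked)
pos 31 'd': at 7  → match P3@[30:31]
pos 32 'a': at 14 (fail-walked)
pos 33 'b': at 1 (fail-walked)  → match P0@[33:33]
pos 34 'd': at 8 (fail-walked)
pos 35 'c': at 2 (fail-walked)

All matches (sorted): [[2,0],[2,4],[8,1],[8,3],[10,0],[12,6],[13,5],[14,0],[16,0],[16,4],[19,6],[21,2],[22,6],[23,0],[23,4],[25,0],[25,4],[28,2],[29,0],[31,3],[33,0]]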